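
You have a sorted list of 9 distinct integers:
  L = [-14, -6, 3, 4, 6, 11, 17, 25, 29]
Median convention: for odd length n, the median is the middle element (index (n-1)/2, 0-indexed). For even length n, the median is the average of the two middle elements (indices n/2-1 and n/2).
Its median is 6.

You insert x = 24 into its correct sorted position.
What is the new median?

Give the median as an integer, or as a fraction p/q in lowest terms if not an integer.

Answer: 17/2

Derivation:
Old list (sorted, length 9): [-14, -6, 3, 4, 6, 11, 17, 25, 29]
Old median = 6
Insert x = 24
Old length odd (9). Middle was index 4 = 6.
New length even (10). New median = avg of two middle elements.
x = 24: 7 elements are < x, 2 elements are > x.
New sorted list: [-14, -6, 3, 4, 6, 11, 17, 24, 25, 29]
New median = 17/2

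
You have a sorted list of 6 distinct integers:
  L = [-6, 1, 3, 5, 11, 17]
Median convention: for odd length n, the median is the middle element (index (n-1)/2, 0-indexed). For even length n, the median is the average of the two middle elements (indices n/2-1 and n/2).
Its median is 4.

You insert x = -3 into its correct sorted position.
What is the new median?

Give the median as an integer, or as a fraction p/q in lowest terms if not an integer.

Answer: 3

Derivation:
Old list (sorted, length 6): [-6, 1, 3, 5, 11, 17]
Old median = 4
Insert x = -3
Old length even (6). Middle pair: indices 2,3 = 3,5.
New length odd (7). New median = single middle element.
x = -3: 1 elements are < x, 5 elements are > x.
New sorted list: [-6, -3, 1, 3, 5, 11, 17]
New median = 3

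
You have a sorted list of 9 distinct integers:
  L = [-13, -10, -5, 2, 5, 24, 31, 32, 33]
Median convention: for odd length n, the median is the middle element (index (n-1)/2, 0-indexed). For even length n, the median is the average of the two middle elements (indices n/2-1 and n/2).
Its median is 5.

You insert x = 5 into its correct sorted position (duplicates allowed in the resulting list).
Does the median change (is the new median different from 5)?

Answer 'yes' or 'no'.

Answer: no

Derivation:
Old median = 5
Insert x = 5
New median = 5
Changed? no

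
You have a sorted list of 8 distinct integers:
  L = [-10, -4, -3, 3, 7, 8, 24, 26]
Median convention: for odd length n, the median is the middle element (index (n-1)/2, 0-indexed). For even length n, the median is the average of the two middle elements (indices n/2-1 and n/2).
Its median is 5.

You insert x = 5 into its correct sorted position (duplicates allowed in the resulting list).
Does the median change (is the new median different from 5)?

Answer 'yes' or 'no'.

Answer: no

Derivation:
Old median = 5
Insert x = 5
New median = 5
Changed? no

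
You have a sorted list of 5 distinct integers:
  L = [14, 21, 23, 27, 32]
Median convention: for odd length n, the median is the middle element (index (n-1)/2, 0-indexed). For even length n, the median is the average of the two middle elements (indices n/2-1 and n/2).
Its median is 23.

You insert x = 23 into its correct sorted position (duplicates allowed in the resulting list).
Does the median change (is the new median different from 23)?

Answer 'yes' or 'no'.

Old median = 23
Insert x = 23
New median = 23
Changed? no

Answer: no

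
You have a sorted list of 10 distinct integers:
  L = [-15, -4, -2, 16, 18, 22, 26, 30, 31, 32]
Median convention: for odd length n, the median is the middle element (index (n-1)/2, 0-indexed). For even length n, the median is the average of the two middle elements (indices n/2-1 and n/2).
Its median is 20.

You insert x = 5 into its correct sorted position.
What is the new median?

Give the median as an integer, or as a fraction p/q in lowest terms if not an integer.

Answer: 18

Derivation:
Old list (sorted, length 10): [-15, -4, -2, 16, 18, 22, 26, 30, 31, 32]
Old median = 20
Insert x = 5
Old length even (10). Middle pair: indices 4,5 = 18,22.
New length odd (11). New median = single middle element.
x = 5: 3 elements are < x, 7 elements are > x.
New sorted list: [-15, -4, -2, 5, 16, 18, 22, 26, 30, 31, 32]
New median = 18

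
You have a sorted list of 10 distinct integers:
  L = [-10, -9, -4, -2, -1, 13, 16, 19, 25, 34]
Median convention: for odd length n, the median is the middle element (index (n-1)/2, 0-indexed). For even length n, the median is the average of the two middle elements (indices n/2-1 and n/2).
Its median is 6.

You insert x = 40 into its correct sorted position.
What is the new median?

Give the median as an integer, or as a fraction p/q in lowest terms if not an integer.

Answer: 13

Derivation:
Old list (sorted, length 10): [-10, -9, -4, -2, -1, 13, 16, 19, 25, 34]
Old median = 6
Insert x = 40
Old length even (10). Middle pair: indices 4,5 = -1,13.
New length odd (11). New median = single middle element.
x = 40: 10 elements are < x, 0 elements are > x.
New sorted list: [-10, -9, -4, -2, -1, 13, 16, 19, 25, 34, 40]
New median = 13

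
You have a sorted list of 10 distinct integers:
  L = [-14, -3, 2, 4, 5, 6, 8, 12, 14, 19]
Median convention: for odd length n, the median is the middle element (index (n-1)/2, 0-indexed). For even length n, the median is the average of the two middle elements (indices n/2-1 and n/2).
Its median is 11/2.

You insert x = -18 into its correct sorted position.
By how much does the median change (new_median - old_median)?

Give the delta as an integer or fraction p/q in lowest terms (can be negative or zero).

Answer: -1/2

Derivation:
Old median = 11/2
After inserting x = -18: new sorted = [-18, -14, -3, 2, 4, 5, 6, 8, 12, 14, 19]
New median = 5
Delta = 5 - 11/2 = -1/2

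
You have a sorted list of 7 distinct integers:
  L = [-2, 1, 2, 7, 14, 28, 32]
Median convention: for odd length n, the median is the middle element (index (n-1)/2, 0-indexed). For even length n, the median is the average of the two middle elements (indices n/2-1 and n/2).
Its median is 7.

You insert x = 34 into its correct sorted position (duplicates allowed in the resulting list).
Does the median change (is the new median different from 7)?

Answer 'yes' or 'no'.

Answer: yes

Derivation:
Old median = 7
Insert x = 34
New median = 21/2
Changed? yes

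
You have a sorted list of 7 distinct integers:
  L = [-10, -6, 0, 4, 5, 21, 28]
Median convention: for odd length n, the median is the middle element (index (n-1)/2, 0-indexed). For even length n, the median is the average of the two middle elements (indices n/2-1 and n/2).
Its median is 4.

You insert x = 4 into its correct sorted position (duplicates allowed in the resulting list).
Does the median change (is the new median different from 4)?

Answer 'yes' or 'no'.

Old median = 4
Insert x = 4
New median = 4
Changed? no

Answer: no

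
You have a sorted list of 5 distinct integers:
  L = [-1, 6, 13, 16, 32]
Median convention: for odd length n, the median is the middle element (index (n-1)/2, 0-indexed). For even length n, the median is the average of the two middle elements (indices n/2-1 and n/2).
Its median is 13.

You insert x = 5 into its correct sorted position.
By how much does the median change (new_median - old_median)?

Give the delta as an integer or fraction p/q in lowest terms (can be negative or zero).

Answer: -7/2

Derivation:
Old median = 13
After inserting x = 5: new sorted = [-1, 5, 6, 13, 16, 32]
New median = 19/2
Delta = 19/2 - 13 = -7/2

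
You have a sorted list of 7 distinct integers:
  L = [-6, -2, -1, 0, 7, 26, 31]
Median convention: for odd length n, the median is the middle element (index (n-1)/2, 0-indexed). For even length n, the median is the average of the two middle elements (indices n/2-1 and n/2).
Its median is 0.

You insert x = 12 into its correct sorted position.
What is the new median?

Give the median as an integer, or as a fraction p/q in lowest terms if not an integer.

Answer: 7/2

Derivation:
Old list (sorted, length 7): [-6, -2, -1, 0, 7, 26, 31]
Old median = 0
Insert x = 12
Old length odd (7). Middle was index 3 = 0.
New length even (8). New median = avg of two middle elements.
x = 12: 5 elements are < x, 2 elements are > x.
New sorted list: [-6, -2, -1, 0, 7, 12, 26, 31]
New median = 7/2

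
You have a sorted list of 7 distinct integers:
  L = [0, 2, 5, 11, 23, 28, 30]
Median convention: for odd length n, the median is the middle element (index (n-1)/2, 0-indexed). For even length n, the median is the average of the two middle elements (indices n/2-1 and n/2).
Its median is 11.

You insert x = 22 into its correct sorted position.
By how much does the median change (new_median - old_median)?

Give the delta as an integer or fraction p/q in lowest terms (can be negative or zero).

Answer: 11/2

Derivation:
Old median = 11
After inserting x = 22: new sorted = [0, 2, 5, 11, 22, 23, 28, 30]
New median = 33/2
Delta = 33/2 - 11 = 11/2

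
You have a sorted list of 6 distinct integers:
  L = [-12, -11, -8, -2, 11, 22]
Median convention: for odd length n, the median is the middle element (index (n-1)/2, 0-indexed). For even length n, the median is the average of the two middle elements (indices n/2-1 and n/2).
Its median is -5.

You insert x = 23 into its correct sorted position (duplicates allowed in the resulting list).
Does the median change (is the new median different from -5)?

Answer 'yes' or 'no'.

Answer: yes

Derivation:
Old median = -5
Insert x = 23
New median = -2
Changed? yes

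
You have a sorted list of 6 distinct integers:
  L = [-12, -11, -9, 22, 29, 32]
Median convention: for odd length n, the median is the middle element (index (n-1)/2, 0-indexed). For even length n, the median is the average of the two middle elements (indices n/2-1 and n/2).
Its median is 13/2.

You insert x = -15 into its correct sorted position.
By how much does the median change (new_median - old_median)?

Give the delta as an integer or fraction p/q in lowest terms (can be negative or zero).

Answer: -31/2

Derivation:
Old median = 13/2
After inserting x = -15: new sorted = [-15, -12, -11, -9, 22, 29, 32]
New median = -9
Delta = -9 - 13/2 = -31/2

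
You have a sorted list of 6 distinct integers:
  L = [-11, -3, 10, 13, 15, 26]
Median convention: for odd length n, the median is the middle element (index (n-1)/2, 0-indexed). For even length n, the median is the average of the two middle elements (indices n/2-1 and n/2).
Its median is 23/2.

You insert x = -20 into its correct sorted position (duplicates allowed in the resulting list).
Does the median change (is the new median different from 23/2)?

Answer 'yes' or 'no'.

Answer: yes

Derivation:
Old median = 23/2
Insert x = -20
New median = 10
Changed? yes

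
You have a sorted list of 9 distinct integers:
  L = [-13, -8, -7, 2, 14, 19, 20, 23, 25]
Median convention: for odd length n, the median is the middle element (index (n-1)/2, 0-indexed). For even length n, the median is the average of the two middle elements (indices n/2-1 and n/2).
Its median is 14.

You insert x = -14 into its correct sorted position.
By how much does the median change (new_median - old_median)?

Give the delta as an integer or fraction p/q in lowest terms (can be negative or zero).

Old median = 14
After inserting x = -14: new sorted = [-14, -13, -8, -7, 2, 14, 19, 20, 23, 25]
New median = 8
Delta = 8 - 14 = -6

Answer: -6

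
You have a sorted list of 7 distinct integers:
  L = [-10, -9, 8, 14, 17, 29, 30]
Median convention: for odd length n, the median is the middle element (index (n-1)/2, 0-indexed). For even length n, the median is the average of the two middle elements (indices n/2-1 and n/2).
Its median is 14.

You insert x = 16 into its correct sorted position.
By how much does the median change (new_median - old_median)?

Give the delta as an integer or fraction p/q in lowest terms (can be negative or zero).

Answer: 1

Derivation:
Old median = 14
After inserting x = 16: new sorted = [-10, -9, 8, 14, 16, 17, 29, 30]
New median = 15
Delta = 15 - 14 = 1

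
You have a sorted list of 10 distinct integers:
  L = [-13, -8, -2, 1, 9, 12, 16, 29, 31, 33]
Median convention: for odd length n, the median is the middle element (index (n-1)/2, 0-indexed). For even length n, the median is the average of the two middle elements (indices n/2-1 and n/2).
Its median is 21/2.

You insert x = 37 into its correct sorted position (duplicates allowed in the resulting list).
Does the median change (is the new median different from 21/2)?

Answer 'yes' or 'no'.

Old median = 21/2
Insert x = 37
New median = 12
Changed? yes

Answer: yes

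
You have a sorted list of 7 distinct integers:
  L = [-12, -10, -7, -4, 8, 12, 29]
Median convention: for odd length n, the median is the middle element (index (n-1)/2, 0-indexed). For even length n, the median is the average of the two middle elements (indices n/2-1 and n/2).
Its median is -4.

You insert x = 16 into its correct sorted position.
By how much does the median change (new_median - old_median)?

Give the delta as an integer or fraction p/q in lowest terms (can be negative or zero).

Old median = -4
After inserting x = 16: new sorted = [-12, -10, -7, -4, 8, 12, 16, 29]
New median = 2
Delta = 2 - -4 = 6

Answer: 6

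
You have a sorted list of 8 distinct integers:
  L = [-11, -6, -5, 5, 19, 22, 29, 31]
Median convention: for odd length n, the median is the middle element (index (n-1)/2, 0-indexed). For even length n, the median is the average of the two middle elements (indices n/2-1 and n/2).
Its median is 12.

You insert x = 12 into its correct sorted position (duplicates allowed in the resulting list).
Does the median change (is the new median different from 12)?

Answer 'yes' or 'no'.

Answer: no

Derivation:
Old median = 12
Insert x = 12
New median = 12
Changed? no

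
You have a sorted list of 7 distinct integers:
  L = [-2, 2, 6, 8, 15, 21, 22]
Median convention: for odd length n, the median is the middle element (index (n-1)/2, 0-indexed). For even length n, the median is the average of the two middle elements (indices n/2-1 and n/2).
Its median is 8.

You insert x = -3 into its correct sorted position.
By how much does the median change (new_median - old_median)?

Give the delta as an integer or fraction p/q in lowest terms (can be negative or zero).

Old median = 8
After inserting x = -3: new sorted = [-3, -2, 2, 6, 8, 15, 21, 22]
New median = 7
Delta = 7 - 8 = -1

Answer: -1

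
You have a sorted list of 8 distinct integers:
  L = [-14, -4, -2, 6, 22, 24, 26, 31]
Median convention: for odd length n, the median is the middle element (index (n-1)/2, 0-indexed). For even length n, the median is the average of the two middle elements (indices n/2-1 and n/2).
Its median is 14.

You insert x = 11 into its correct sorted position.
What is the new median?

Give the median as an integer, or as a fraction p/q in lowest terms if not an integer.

Old list (sorted, length 8): [-14, -4, -2, 6, 22, 24, 26, 31]
Old median = 14
Insert x = 11
Old length even (8). Middle pair: indices 3,4 = 6,22.
New length odd (9). New median = single middle element.
x = 11: 4 elements are < x, 4 elements are > x.
New sorted list: [-14, -4, -2, 6, 11, 22, 24, 26, 31]
New median = 11

Answer: 11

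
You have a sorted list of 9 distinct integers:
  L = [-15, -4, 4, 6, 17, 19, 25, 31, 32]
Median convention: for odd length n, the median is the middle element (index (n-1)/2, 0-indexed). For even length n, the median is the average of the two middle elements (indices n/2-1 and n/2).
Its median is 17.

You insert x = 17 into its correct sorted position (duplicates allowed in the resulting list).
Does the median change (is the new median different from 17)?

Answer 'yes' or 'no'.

Old median = 17
Insert x = 17
New median = 17
Changed? no

Answer: no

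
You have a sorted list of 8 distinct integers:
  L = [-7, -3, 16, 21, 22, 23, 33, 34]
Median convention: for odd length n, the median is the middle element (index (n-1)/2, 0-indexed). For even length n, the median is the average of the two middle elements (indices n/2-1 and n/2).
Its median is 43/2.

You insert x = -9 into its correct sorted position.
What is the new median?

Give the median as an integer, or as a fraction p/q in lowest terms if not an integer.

Old list (sorted, length 8): [-7, -3, 16, 21, 22, 23, 33, 34]
Old median = 43/2
Insert x = -9
Old length even (8). Middle pair: indices 3,4 = 21,22.
New length odd (9). New median = single middle element.
x = -9: 0 elements are < x, 8 elements are > x.
New sorted list: [-9, -7, -3, 16, 21, 22, 23, 33, 34]
New median = 21

Answer: 21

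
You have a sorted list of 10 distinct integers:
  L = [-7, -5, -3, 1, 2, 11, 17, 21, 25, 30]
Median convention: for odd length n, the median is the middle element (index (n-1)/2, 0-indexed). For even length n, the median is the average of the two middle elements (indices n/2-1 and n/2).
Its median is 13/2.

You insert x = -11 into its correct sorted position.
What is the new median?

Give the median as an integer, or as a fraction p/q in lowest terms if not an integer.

Answer: 2

Derivation:
Old list (sorted, length 10): [-7, -5, -3, 1, 2, 11, 17, 21, 25, 30]
Old median = 13/2
Insert x = -11
Old length even (10). Middle pair: indices 4,5 = 2,11.
New length odd (11). New median = single middle element.
x = -11: 0 elements are < x, 10 elements are > x.
New sorted list: [-11, -7, -5, -3, 1, 2, 11, 17, 21, 25, 30]
New median = 2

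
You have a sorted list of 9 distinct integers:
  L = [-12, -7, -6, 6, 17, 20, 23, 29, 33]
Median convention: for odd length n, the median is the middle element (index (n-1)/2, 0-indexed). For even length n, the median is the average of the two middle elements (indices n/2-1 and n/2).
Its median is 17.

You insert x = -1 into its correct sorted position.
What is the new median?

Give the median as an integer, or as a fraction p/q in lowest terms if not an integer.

Old list (sorted, length 9): [-12, -7, -6, 6, 17, 20, 23, 29, 33]
Old median = 17
Insert x = -1
Old length odd (9). Middle was index 4 = 17.
New length even (10). New median = avg of two middle elements.
x = -1: 3 elements are < x, 6 elements are > x.
New sorted list: [-12, -7, -6, -1, 6, 17, 20, 23, 29, 33]
New median = 23/2

Answer: 23/2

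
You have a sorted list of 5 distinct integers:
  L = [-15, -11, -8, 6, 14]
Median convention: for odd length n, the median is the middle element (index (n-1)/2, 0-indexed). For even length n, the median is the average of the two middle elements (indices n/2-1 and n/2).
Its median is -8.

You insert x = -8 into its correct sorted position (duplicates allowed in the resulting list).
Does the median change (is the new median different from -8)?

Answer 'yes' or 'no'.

Answer: no

Derivation:
Old median = -8
Insert x = -8
New median = -8
Changed? no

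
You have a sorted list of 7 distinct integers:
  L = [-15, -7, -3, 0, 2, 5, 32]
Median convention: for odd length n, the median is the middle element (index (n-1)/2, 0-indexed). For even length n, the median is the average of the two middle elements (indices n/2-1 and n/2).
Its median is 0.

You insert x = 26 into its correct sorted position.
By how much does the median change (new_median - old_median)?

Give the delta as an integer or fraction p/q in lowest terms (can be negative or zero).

Old median = 0
After inserting x = 26: new sorted = [-15, -7, -3, 0, 2, 5, 26, 32]
New median = 1
Delta = 1 - 0 = 1

Answer: 1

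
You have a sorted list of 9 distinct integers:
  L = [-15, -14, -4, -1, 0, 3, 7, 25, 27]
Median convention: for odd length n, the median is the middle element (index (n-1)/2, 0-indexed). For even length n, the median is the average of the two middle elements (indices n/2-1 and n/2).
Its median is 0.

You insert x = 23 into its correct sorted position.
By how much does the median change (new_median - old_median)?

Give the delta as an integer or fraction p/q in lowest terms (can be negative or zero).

Answer: 3/2

Derivation:
Old median = 0
After inserting x = 23: new sorted = [-15, -14, -4, -1, 0, 3, 7, 23, 25, 27]
New median = 3/2
Delta = 3/2 - 0 = 3/2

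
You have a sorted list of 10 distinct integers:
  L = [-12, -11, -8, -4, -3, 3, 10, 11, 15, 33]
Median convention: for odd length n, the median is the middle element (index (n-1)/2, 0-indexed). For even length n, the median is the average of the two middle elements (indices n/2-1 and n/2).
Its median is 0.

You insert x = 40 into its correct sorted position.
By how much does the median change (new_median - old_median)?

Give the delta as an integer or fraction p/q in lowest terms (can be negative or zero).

Answer: 3

Derivation:
Old median = 0
After inserting x = 40: new sorted = [-12, -11, -8, -4, -3, 3, 10, 11, 15, 33, 40]
New median = 3
Delta = 3 - 0 = 3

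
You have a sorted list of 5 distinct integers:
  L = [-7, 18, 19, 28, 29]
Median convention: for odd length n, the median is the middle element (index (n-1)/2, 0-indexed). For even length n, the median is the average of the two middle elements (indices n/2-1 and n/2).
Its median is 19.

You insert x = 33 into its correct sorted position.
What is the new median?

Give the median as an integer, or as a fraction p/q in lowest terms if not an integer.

Answer: 47/2

Derivation:
Old list (sorted, length 5): [-7, 18, 19, 28, 29]
Old median = 19
Insert x = 33
Old length odd (5). Middle was index 2 = 19.
New length even (6). New median = avg of two middle elements.
x = 33: 5 elements are < x, 0 elements are > x.
New sorted list: [-7, 18, 19, 28, 29, 33]
New median = 47/2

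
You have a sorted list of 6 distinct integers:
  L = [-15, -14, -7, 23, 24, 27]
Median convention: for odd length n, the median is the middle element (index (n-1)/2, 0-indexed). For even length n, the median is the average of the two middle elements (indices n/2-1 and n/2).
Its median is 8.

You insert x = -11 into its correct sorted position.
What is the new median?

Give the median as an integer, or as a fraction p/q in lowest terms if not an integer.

Old list (sorted, length 6): [-15, -14, -7, 23, 24, 27]
Old median = 8
Insert x = -11
Old length even (6). Middle pair: indices 2,3 = -7,23.
New length odd (7). New median = single middle element.
x = -11: 2 elements are < x, 4 elements are > x.
New sorted list: [-15, -14, -11, -7, 23, 24, 27]
New median = -7

Answer: -7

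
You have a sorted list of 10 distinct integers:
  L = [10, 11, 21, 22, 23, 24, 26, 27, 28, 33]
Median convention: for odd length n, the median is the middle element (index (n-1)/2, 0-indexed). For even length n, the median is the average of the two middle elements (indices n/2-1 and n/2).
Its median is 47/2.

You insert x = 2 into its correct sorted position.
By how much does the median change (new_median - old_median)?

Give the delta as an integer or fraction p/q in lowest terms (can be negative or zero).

Old median = 47/2
After inserting x = 2: new sorted = [2, 10, 11, 21, 22, 23, 24, 26, 27, 28, 33]
New median = 23
Delta = 23 - 47/2 = -1/2

Answer: -1/2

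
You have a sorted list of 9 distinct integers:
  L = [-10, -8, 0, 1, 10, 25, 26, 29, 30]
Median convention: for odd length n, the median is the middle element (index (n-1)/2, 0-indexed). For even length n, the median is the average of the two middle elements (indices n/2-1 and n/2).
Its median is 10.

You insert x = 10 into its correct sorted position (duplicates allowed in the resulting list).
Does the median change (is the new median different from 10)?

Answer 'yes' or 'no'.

Answer: no

Derivation:
Old median = 10
Insert x = 10
New median = 10
Changed? no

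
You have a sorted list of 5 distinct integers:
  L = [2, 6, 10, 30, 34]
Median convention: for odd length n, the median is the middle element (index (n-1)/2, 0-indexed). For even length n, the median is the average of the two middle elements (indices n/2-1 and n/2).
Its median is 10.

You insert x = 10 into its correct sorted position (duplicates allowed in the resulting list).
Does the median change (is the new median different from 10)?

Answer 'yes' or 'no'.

Old median = 10
Insert x = 10
New median = 10
Changed? no

Answer: no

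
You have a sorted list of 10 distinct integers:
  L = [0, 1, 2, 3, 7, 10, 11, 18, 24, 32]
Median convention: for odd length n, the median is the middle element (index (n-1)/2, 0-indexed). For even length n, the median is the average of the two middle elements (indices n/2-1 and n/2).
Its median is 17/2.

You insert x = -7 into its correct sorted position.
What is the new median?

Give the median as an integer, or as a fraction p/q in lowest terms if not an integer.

Answer: 7

Derivation:
Old list (sorted, length 10): [0, 1, 2, 3, 7, 10, 11, 18, 24, 32]
Old median = 17/2
Insert x = -7
Old length even (10). Middle pair: indices 4,5 = 7,10.
New length odd (11). New median = single middle element.
x = -7: 0 elements are < x, 10 elements are > x.
New sorted list: [-7, 0, 1, 2, 3, 7, 10, 11, 18, 24, 32]
New median = 7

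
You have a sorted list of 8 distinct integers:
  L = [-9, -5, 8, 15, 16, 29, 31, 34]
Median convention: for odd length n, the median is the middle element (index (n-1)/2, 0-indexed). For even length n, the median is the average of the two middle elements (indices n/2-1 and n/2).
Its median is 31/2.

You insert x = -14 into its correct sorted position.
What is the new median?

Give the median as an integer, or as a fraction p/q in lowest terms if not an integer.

Old list (sorted, length 8): [-9, -5, 8, 15, 16, 29, 31, 34]
Old median = 31/2
Insert x = -14
Old length even (8). Middle pair: indices 3,4 = 15,16.
New length odd (9). New median = single middle element.
x = -14: 0 elements are < x, 8 elements are > x.
New sorted list: [-14, -9, -5, 8, 15, 16, 29, 31, 34]
New median = 15

Answer: 15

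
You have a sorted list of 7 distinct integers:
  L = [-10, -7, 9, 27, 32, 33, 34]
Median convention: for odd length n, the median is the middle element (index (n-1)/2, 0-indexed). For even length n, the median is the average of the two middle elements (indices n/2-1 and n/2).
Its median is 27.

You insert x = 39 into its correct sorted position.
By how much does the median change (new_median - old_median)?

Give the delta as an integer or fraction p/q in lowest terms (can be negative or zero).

Old median = 27
After inserting x = 39: new sorted = [-10, -7, 9, 27, 32, 33, 34, 39]
New median = 59/2
Delta = 59/2 - 27 = 5/2

Answer: 5/2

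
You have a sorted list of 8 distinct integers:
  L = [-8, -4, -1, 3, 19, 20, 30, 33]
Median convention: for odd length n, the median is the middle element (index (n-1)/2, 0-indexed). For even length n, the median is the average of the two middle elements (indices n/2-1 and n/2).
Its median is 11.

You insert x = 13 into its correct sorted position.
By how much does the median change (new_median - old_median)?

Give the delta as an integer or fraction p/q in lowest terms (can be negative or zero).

Old median = 11
After inserting x = 13: new sorted = [-8, -4, -1, 3, 13, 19, 20, 30, 33]
New median = 13
Delta = 13 - 11 = 2

Answer: 2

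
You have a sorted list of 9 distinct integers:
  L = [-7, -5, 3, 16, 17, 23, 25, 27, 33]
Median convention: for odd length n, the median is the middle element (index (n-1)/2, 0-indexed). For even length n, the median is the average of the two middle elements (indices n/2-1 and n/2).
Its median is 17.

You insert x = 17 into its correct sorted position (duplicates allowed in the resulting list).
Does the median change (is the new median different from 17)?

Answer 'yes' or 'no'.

Answer: no

Derivation:
Old median = 17
Insert x = 17
New median = 17
Changed? no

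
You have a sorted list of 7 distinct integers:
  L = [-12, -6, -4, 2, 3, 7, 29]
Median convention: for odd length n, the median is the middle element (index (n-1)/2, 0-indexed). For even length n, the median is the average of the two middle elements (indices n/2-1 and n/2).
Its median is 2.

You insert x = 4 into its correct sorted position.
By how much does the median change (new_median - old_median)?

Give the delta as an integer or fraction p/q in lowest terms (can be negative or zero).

Old median = 2
After inserting x = 4: new sorted = [-12, -6, -4, 2, 3, 4, 7, 29]
New median = 5/2
Delta = 5/2 - 2 = 1/2

Answer: 1/2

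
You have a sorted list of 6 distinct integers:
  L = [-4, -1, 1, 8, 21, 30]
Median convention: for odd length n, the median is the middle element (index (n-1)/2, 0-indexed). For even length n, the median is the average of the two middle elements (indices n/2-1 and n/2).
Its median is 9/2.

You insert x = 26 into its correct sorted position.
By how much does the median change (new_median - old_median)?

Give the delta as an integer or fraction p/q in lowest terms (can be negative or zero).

Old median = 9/2
After inserting x = 26: new sorted = [-4, -1, 1, 8, 21, 26, 30]
New median = 8
Delta = 8 - 9/2 = 7/2

Answer: 7/2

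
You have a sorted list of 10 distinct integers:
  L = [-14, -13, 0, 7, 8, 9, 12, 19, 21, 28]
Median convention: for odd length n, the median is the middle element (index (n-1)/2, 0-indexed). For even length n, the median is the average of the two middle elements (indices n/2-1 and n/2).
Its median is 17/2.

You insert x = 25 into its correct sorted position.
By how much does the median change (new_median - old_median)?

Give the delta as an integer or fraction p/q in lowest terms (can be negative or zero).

Old median = 17/2
After inserting x = 25: new sorted = [-14, -13, 0, 7, 8, 9, 12, 19, 21, 25, 28]
New median = 9
Delta = 9 - 17/2 = 1/2

Answer: 1/2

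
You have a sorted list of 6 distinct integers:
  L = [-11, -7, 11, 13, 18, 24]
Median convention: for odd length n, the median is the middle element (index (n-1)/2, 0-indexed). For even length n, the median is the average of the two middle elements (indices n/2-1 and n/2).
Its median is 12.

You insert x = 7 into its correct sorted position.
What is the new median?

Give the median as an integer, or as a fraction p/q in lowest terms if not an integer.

Answer: 11

Derivation:
Old list (sorted, length 6): [-11, -7, 11, 13, 18, 24]
Old median = 12
Insert x = 7
Old length even (6). Middle pair: indices 2,3 = 11,13.
New length odd (7). New median = single middle element.
x = 7: 2 elements are < x, 4 elements are > x.
New sorted list: [-11, -7, 7, 11, 13, 18, 24]
New median = 11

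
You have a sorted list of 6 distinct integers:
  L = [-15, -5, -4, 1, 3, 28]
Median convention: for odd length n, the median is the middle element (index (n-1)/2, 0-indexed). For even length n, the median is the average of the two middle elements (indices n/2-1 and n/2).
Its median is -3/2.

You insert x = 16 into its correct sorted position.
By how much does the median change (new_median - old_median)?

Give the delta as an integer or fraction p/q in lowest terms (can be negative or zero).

Answer: 5/2

Derivation:
Old median = -3/2
After inserting x = 16: new sorted = [-15, -5, -4, 1, 3, 16, 28]
New median = 1
Delta = 1 - -3/2 = 5/2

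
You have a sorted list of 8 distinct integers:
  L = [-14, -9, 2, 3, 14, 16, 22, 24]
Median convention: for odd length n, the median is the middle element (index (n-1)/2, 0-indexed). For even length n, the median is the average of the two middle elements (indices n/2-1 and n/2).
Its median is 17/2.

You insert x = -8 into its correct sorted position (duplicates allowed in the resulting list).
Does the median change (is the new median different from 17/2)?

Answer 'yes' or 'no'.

Answer: yes

Derivation:
Old median = 17/2
Insert x = -8
New median = 3
Changed? yes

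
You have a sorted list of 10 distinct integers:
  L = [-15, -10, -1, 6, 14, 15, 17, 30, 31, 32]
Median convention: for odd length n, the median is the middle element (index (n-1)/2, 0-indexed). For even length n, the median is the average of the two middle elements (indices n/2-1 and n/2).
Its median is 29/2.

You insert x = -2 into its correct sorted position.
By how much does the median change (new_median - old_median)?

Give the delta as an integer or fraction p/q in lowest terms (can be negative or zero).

Answer: -1/2

Derivation:
Old median = 29/2
After inserting x = -2: new sorted = [-15, -10, -2, -1, 6, 14, 15, 17, 30, 31, 32]
New median = 14
Delta = 14 - 29/2 = -1/2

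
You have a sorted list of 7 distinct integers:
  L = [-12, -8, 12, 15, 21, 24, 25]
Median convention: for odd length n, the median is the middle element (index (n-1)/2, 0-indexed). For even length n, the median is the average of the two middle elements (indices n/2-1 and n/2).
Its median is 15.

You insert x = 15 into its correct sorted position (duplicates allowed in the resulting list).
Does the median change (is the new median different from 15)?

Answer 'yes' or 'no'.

Old median = 15
Insert x = 15
New median = 15
Changed? no

Answer: no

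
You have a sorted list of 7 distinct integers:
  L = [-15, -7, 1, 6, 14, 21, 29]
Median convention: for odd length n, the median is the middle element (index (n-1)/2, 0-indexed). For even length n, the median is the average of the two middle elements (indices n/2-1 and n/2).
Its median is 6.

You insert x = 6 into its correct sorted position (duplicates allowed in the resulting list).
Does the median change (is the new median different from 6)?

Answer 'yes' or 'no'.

Answer: no

Derivation:
Old median = 6
Insert x = 6
New median = 6
Changed? no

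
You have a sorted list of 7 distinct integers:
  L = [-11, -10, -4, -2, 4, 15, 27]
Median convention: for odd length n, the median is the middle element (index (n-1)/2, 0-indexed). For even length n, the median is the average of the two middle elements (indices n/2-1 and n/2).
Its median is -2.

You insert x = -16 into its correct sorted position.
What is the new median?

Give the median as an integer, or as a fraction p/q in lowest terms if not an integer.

Old list (sorted, length 7): [-11, -10, -4, -2, 4, 15, 27]
Old median = -2
Insert x = -16
Old length odd (7). Middle was index 3 = -2.
New length even (8). New median = avg of two middle elements.
x = -16: 0 elements are < x, 7 elements are > x.
New sorted list: [-16, -11, -10, -4, -2, 4, 15, 27]
New median = -3

Answer: -3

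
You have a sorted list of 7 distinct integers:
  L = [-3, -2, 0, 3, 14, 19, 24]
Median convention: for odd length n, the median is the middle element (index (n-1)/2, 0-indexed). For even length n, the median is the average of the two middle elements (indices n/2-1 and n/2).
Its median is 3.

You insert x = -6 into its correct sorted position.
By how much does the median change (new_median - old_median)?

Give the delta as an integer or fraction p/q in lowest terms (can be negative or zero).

Answer: -3/2

Derivation:
Old median = 3
After inserting x = -6: new sorted = [-6, -3, -2, 0, 3, 14, 19, 24]
New median = 3/2
Delta = 3/2 - 3 = -3/2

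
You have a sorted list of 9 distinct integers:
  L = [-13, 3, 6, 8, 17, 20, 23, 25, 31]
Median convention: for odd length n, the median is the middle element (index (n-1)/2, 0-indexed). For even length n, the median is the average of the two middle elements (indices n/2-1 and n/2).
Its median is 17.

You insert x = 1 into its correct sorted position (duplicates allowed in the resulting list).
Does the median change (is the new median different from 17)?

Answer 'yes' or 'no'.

Answer: yes

Derivation:
Old median = 17
Insert x = 1
New median = 25/2
Changed? yes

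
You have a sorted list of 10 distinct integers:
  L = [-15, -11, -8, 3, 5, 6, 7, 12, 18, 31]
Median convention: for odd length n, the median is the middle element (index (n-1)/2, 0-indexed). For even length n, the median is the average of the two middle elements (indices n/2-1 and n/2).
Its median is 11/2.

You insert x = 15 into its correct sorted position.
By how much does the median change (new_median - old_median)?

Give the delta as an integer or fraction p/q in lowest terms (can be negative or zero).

Answer: 1/2

Derivation:
Old median = 11/2
After inserting x = 15: new sorted = [-15, -11, -8, 3, 5, 6, 7, 12, 15, 18, 31]
New median = 6
Delta = 6 - 11/2 = 1/2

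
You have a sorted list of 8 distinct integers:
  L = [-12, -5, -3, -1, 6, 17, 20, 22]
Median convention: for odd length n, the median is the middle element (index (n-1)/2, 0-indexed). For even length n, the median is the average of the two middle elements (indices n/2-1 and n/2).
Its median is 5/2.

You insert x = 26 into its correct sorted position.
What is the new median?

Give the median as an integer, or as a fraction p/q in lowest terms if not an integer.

Answer: 6

Derivation:
Old list (sorted, length 8): [-12, -5, -3, -1, 6, 17, 20, 22]
Old median = 5/2
Insert x = 26
Old length even (8). Middle pair: indices 3,4 = -1,6.
New length odd (9). New median = single middle element.
x = 26: 8 elements are < x, 0 elements are > x.
New sorted list: [-12, -5, -3, -1, 6, 17, 20, 22, 26]
New median = 6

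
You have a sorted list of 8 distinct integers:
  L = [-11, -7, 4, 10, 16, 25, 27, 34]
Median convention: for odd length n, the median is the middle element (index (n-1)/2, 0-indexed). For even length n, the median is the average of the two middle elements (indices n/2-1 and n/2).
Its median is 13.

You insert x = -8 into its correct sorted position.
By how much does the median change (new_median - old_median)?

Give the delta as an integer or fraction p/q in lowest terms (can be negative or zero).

Answer: -3

Derivation:
Old median = 13
After inserting x = -8: new sorted = [-11, -8, -7, 4, 10, 16, 25, 27, 34]
New median = 10
Delta = 10 - 13 = -3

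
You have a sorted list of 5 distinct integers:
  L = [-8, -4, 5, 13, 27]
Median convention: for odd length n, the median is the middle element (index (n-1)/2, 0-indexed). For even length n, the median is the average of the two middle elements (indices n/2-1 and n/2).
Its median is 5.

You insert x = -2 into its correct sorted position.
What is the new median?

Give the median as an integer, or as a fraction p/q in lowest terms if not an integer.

Answer: 3/2

Derivation:
Old list (sorted, length 5): [-8, -4, 5, 13, 27]
Old median = 5
Insert x = -2
Old length odd (5). Middle was index 2 = 5.
New length even (6). New median = avg of two middle elements.
x = -2: 2 elements are < x, 3 elements are > x.
New sorted list: [-8, -4, -2, 5, 13, 27]
New median = 3/2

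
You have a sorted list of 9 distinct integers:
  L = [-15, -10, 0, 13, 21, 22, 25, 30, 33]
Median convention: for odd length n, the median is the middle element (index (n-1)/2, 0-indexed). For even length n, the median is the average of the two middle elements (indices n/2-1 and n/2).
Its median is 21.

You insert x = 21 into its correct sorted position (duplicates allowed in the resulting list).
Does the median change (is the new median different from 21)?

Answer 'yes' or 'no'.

Old median = 21
Insert x = 21
New median = 21
Changed? no

Answer: no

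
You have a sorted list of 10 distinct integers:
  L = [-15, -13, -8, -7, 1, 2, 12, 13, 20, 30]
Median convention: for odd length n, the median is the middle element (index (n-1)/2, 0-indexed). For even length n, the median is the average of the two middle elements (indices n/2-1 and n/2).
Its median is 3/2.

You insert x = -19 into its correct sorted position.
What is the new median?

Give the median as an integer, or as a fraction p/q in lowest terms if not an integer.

Answer: 1

Derivation:
Old list (sorted, length 10): [-15, -13, -8, -7, 1, 2, 12, 13, 20, 30]
Old median = 3/2
Insert x = -19
Old length even (10). Middle pair: indices 4,5 = 1,2.
New length odd (11). New median = single middle element.
x = -19: 0 elements are < x, 10 elements are > x.
New sorted list: [-19, -15, -13, -8, -7, 1, 2, 12, 13, 20, 30]
New median = 1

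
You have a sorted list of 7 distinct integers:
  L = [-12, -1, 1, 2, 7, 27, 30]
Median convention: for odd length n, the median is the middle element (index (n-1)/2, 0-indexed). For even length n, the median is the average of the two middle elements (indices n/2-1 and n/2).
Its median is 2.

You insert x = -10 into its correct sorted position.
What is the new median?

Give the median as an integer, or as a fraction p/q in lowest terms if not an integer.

Answer: 3/2

Derivation:
Old list (sorted, length 7): [-12, -1, 1, 2, 7, 27, 30]
Old median = 2
Insert x = -10
Old length odd (7). Middle was index 3 = 2.
New length even (8). New median = avg of two middle elements.
x = -10: 1 elements are < x, 6 elements are > x.
New sorted list: [-12, -10, -1, 1, 2, 7, 27, 30]
New median = 3/2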